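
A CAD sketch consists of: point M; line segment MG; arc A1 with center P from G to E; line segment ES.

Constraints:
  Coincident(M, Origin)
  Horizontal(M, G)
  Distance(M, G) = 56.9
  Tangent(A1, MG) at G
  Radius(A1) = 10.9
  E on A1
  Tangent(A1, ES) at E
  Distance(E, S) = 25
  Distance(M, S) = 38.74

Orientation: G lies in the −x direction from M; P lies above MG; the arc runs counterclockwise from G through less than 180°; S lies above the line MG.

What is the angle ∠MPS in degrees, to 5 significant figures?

34.656°

Checks: |PE| = 10.90 ✓; ∠(PE, ES) = 90.00° ✓; |ES| = 25.00 ✓; |MS| = 38.74 ✓.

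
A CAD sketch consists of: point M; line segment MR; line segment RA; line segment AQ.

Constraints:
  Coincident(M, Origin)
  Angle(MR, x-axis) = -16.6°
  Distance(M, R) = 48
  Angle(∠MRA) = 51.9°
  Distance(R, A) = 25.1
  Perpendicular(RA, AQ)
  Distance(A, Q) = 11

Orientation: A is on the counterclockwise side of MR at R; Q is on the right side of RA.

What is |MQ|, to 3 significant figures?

49.0

M is at the origin; MR runs at -16.6° with length 48.0, so R = 48.0·(cos -16.6°, sin -16.6°) = (46.0, -13.7). ∠MRA = 51.9°, so RA runs at -16.6° + (180° − 51.9°) = 112° from the x-axis; with |RA| = 25.1, A = R + 25.1·(cos 112°, sin 112°) = (36.8, 9.64). RA is perpendicular to AQ; with |AQ| = 11.0 on the right of RA, Q = A + 11.0·(0.930, 0.367) = (47.0, 13.7). Then |MQ| = |Q − M| = 49.0.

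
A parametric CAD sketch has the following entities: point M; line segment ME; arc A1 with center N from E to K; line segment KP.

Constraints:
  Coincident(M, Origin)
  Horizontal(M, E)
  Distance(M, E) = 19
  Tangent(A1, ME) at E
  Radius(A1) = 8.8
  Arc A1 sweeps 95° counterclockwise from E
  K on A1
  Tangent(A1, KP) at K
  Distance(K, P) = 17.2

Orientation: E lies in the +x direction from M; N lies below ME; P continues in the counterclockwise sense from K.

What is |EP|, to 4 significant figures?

27.67

M is at the origin; M and E share the same y with |ME| = 19.0 and E on the +x side, so E = (19.00, 0.000). Since A1 is tangent to ME there, NE ⟂ ME, so N = E + (0, -8.8) = (19.00, -8.800). On A1, E sits at bearing 90° from N; a 95° counterclockwise sweep puts K at bearing 185°, so K = N + 8.8·(cos 185°, sin 185°) = (10.23, -9.567). The tangent condition forces NK to be normal to KP, so KP runs along (−sin 185°, cos 185°); with |KP| = 17.2, P = (11.73, -26.70). Then |EP| = |P − E| = 27.67.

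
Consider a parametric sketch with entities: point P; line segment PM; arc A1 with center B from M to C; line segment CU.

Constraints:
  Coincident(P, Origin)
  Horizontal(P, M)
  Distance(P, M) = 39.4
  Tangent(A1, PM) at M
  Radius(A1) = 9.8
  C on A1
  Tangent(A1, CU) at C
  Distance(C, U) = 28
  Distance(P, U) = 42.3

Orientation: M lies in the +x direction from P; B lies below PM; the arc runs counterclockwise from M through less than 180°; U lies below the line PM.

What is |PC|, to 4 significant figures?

30.80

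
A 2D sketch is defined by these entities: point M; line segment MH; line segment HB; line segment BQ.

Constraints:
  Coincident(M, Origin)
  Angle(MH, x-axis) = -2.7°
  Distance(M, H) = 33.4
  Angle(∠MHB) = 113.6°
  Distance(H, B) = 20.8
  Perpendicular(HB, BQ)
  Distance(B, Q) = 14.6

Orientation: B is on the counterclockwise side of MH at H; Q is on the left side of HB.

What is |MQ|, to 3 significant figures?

37.7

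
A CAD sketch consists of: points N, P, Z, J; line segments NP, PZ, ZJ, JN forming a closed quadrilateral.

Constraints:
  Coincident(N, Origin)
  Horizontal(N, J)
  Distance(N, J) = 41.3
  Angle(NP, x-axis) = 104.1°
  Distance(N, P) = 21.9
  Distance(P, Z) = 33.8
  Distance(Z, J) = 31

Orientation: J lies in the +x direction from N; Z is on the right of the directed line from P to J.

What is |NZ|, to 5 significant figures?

13.993

Checks: |PZ| = 33.80 ✓; |ZJ| = 31.00 ✓.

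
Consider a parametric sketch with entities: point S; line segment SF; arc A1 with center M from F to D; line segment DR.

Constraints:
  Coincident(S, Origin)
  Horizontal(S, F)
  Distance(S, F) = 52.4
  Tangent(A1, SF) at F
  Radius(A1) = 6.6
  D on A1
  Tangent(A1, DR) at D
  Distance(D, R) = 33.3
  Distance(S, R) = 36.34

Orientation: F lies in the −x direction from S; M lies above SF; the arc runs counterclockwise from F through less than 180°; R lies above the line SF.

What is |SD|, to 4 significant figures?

47.61

Checks: |SF| = 52.40 ✓; |MF| = 6.600 ✓; |MD| = 6.600 ✓; ∠(MD, DR) = 90.00° ✓; |DR| = 33.30 ✓; |SR| = 36.34 ✓.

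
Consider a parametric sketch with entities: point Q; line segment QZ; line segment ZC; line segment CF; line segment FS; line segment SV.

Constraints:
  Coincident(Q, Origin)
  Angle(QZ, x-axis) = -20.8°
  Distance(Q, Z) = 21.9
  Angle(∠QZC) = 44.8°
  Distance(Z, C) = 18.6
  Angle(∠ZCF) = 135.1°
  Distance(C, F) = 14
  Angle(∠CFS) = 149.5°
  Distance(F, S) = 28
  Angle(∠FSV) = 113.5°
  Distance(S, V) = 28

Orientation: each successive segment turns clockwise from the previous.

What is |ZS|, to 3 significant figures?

51.3

Q is at the origin; QZ runs at -20.8° with length 21.9, so Z = (20.5, -7.78). ∠QZC = 44.8° gives ZC at -156° from the x-axis; with |ZC| = 18.6, C = (3.48, -15.3). ∠ZCF = 135.1° gives CF at 159° from the x-axis; with |CF| = 14.0, F = (-9.60, -10.3). ∠CFS = 149.5° gives FS at 129° from the x-axis; with |FS| = 28.0, S = (-27.1, 11.5). Then |ZS| = |S − Z| = 51.3.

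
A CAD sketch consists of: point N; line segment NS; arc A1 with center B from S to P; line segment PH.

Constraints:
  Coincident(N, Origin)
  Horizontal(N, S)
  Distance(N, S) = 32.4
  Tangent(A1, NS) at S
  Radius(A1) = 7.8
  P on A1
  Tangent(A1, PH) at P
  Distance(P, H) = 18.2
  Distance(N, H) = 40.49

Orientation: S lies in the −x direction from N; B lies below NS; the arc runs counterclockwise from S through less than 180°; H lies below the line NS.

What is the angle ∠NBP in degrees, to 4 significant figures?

162.7°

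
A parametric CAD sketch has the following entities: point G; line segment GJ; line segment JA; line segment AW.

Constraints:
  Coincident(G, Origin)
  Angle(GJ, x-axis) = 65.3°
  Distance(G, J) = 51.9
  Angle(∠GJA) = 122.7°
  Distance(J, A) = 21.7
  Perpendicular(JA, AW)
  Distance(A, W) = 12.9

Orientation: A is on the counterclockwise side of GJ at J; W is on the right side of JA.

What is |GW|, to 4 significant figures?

75.33

G is at the origin; GJ runs at 65.3° with length 51.9, so J = 51.9·(cos 65.3°, sin 65.3°) = (21.69, 47.15). ∠GJA = 122.7°, so JA runs at 65.3° + (180° − 122.7°) = 122.6° from the x-axis; with |JA| = 21.7, A = J + 21.7·(cos 122.6°, sin 122.6°) = (9.996, 65.43). JA ⟂ AW; with |AW| = 12.9 on the right of JA, W = A + 12.9·(0.8425, 0.5388) = (20.86, 72.38). Then |GW| = |W − G| = 75.33.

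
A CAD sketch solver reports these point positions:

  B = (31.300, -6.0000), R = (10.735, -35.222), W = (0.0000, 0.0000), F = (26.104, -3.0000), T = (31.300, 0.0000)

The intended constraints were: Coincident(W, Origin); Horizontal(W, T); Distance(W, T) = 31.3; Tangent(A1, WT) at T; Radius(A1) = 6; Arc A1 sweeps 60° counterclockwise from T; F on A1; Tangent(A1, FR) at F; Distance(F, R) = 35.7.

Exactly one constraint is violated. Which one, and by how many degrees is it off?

Tangent(A1, FR) at F — off by 4.50°.

W = (0.00, 0.00) ✓; W.y = 0.00, T.y = 0.00 ✓; |WT| = 31.30 ✓; ∠(BT, TW) = 90.00° ✓; |BT| = 6.000 ✓; bearing(B→F) − bearing(B→T) = 60.00° ✓; |BF| = 6.000 ✓; ∠(BF, FR) = 85.50° ✗; |FR| = 35.70 ✓.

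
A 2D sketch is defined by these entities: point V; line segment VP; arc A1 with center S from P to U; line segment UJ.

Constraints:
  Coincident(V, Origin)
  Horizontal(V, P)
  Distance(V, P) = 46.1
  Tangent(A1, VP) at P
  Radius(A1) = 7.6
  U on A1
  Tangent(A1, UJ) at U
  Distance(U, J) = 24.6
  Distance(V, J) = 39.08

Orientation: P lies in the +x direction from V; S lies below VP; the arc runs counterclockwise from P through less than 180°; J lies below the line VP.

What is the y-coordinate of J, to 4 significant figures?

-26.55

Checks: |SU| = 7.600 ✓; ∠(SU, UJ) = 90.00° ✓; |UJ| = 24.60 ✓; |VJ| = 39.08 ✓.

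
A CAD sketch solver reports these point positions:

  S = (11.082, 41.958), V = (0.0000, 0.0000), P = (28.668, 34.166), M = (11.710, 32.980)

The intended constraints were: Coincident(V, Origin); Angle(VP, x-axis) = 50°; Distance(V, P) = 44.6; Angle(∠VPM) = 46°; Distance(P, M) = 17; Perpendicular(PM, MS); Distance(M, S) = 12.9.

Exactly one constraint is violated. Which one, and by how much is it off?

Distance(M, S) = 12.9 — off by 3.90.

V = (0.00, 0.00) ✓; VP at 50.00° ✓; |VP| = 44.60 ✓; ∠VPM = 46.00° ✓; |PM| = 17.00 ✓; ∠(PM, MS) = 90.00° ✓; |MS| = 9.000 ✗.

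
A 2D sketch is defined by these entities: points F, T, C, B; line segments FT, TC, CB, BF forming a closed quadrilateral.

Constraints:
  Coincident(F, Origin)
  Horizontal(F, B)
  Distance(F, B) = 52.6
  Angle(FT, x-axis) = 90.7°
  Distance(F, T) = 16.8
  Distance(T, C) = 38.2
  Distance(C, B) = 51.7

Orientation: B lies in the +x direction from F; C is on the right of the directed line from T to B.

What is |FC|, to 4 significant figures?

21.67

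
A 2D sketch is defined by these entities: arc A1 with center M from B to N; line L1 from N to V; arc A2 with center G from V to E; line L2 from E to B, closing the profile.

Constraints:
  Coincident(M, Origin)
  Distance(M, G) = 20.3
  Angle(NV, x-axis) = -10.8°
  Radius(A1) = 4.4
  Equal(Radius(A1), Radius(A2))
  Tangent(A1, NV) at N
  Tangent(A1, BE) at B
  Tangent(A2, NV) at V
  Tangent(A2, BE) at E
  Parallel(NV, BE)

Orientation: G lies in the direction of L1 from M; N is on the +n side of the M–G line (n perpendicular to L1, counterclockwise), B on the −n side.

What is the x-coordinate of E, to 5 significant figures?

19.116

The slot axis is L1's direction at -10.8°, so u = (cos -10.8°, sin -10.8°) = (0.98229, -0.18738) and n = (−sin -10.8°, cos -10.8°) = (0.18738, 0.98229). M is at the origin and G lies 20.3 along u from M, so G = 20.3·u = (19.940, -3.8038). Tangency of A1 to both parallel lines with radius 4.4 puts N and B at M ± 4.4·n: N = (0.82448, 4.3221), B = (-0.82448, -4.3221). Equal radii place V and E the same way about G: V = G + 4.4·n = (20.765, 0.51822), E = G − 4.4·n = (19.116, -8.1259). So E.x = 19.116.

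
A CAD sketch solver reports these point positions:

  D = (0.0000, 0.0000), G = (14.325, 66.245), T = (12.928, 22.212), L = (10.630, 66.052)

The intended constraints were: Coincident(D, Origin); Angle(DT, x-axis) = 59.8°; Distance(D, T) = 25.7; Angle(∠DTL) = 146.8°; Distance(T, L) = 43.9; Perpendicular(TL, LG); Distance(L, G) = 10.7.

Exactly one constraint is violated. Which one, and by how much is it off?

Distance(L, G) = 10.7 — off by 7.00.

D = (0.00, 0.00) ✓; DT at 59.80° ✓; |DT| = 25.70 ✓; ∠DTL = 146.8° ✓; |TL| = 43.90 ✓; ∠(TL, LG) = 90.01° ✓; |LG| = 3.700 ✗.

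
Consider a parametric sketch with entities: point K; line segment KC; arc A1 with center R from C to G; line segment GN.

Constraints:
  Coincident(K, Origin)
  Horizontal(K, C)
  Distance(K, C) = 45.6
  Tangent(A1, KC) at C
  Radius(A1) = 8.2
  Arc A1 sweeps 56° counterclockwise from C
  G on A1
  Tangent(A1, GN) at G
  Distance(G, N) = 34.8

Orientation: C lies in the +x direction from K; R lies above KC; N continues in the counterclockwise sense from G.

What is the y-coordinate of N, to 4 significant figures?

32.47

K is at the origin; K and C share the same y with |KC| = 45.6 and C on the +x side, so C = (45.60, 0.000). Since A1 is tangent to KC there, RC ⟂ KC, so R = C + (0, 8.2) = (45.60, 8.200). On A1, C sits at bearing -90° from R; a 56° counterclockwise sweep puts G at bearing -34°, so G = R + 8.2·(cos -34°, sin -34°) = (52.40, 3.615). The tangent condition forces RG to be normal to GN, so GN runs along (−sin -34°, cos -34°); with |GN| = 34.8, N = (71.86, 32.47). So N.y = 32.47.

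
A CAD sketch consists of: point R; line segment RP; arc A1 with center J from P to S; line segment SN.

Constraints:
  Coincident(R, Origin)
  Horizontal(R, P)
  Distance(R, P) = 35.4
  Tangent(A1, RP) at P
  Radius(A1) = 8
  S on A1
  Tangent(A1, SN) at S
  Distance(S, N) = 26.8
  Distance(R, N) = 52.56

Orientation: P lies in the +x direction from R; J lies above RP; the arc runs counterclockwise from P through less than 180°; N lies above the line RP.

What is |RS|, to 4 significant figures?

44.29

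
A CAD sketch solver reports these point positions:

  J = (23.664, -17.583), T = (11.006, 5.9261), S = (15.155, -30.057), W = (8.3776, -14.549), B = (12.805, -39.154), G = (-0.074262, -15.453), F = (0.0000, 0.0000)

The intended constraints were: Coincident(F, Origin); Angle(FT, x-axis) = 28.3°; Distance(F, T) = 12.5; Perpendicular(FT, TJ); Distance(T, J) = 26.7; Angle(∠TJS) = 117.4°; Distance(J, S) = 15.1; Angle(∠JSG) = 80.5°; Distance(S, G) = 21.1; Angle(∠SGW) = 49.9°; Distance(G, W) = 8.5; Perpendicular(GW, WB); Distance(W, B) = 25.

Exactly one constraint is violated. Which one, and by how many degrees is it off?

Perpendicular(GW, WB) — off by 4.10°.

F = (0.00, 0.00) ✓; FT at 28.30° ✓; |FT| = 12.50 ✓; ∠(FT, TJ) = 90.00° ✓; |TJ| = 26.70 ✓; ∠TJS = 117.4° ✓; |JS| = 15.10 ✓; ∠JSG = 80.50° ✓; |SG| = 21.10 ✓; ∠SGW = 49.90° ✓; |GW| = 8.500 ✓; ∠(GW, WB) = 85.90° ✗; |WB| = 25.00 ✓.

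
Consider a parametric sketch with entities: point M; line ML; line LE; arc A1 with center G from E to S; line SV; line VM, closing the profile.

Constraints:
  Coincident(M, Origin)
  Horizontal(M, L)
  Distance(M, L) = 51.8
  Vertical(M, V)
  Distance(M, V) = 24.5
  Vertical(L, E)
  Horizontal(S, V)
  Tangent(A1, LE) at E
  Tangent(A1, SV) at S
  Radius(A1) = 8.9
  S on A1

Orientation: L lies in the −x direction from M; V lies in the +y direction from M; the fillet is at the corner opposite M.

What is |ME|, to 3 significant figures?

54.1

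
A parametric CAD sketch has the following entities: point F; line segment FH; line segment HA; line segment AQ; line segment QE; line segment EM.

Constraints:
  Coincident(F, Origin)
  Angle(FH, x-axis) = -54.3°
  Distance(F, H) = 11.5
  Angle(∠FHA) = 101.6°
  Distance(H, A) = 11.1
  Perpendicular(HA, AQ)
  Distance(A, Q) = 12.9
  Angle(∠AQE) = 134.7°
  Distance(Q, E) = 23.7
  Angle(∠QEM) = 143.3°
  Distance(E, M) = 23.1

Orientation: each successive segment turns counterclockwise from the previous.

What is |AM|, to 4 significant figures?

51.50

F is at the origin; FH runs at -54.3° with length 11.5, so H = (6.711, -9.339). ∠FHA = 101.6° gives HA at 24.10° from the x-axis; with |HA| = 11.1, A = (16.84, -4.806). HA ⟂ AQ, so AQ runs at 114.1°; with |AQ| = 12.9, Q = (11.58, 6.969). ∠AQE = 134.7° gives QE at 159.4° from the x-axis; with |QE| = 23.7, E = (-10.61, 15.31). ∠QEM = 143.3° gives EM at -163.9° from the x-axis; with |EM| = 23.1, M = (-32.80, 8.902). Then |AM| = |M − A| = 51.50.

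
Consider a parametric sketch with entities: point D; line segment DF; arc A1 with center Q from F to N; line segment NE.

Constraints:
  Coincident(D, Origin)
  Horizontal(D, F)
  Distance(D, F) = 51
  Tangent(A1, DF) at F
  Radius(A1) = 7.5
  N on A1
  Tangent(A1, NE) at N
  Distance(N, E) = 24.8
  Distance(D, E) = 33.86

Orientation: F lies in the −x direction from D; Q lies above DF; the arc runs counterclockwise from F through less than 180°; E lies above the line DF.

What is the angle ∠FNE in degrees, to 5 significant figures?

158.16°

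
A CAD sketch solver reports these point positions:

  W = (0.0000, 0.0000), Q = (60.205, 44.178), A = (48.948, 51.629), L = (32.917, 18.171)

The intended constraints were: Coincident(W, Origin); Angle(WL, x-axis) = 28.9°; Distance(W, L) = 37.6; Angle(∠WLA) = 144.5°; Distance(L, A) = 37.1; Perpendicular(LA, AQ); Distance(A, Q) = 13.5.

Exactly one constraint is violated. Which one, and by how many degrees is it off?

Perpendicular(LA, AQ) — off by 7.90°.

W = (0.00, 0.00) ✓; WL at 28.90° ✓; |WL| = 37.60 ✓; ∠WLA = 144.5° ✓; |LA| = 37.10 ✓; ∠(LA, AQ) = 97.90° ✗; |AQ| = 13.50 ✓.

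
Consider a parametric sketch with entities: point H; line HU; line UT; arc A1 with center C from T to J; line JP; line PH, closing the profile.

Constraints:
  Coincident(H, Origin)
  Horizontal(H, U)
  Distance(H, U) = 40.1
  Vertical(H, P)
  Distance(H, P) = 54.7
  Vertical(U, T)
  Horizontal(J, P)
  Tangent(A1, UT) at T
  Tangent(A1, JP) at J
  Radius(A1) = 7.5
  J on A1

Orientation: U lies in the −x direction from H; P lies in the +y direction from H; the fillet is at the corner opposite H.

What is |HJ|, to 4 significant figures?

63.68

H is at the origin; HU is horizontal with |HU| = 40.1 and U on the −x side, so U = (-40.10, 0.000). HP is vertical with |HP| = 54.7 and P on the +y side, so P = (0.000, 54.70). The virtual corner opposite H is at (-40.10, 54.70). Since A1 is tangent to UT there, CT ⟂ UT and tangency of A1 to JP means the radius CJ is perpendicular to JP, with radius 7.5, so the center C sits 7.5 in from both sides at C = (-32.60, 47.20). That places the tangent points at T = (-40.10, 47.20) on UT and J = (-32.60, 54.70) on JP. Then |HJ| = |J − H| = 63.68.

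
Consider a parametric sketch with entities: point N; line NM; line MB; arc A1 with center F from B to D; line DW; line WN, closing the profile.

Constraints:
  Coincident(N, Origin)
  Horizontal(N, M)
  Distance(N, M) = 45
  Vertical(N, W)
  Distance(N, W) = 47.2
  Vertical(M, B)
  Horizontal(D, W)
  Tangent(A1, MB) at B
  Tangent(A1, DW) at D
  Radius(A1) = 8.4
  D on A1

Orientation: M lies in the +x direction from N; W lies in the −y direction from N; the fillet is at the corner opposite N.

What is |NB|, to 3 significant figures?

59.4

N is at the origin; N and M share the same y with |NM| = 45.0 and M on the +x side, so M = (45.0, 0.00). N and W share the same x with |NW| = 47.2 and W on the −y side, so W = (0.00, -47.2). The virtual corner opposite N is at (45.0, -47.2). Tangency of A1 to MB means the radius FB is perpendicular to MB and since A1 is tangent to DW there, FD ⟂ DW, with radius 8.4, so the center F sits 8.4 in from both sides at F = (36.6, -38.8). That places the tangent points at B = (45.0, -38.8) on MB and D = (36.6, -47.2) on DW. Then |NB| = |B − N| = 59.4.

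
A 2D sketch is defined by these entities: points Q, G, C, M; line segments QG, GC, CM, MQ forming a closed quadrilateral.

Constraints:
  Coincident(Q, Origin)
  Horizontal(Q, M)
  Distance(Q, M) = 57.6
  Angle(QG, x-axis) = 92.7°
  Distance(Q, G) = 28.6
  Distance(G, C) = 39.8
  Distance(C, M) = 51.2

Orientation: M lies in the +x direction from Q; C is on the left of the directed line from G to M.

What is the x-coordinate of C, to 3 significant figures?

34.6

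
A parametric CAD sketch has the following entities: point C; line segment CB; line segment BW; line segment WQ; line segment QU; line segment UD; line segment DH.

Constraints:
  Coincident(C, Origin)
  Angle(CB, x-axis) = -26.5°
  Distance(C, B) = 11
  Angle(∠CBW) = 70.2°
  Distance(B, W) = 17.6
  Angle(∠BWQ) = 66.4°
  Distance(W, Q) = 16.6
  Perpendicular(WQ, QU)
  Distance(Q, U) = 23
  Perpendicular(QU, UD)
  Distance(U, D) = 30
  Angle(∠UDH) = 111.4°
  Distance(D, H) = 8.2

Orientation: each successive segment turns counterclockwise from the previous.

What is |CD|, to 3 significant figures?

31.9

C is at the origin; CB runs at -26.5° with length 11.0, so B = (9.84, -4.91). ∠CBW = 70.2° gives BW at 83.3° from the x-axis; with |BW| = 17.6, W = (11.9, 12.6). ∠BWQ = 66.4° gives WQ at -163° from the x-axis; with |WQ| = 16.6, Q = (-3.99, 7.75). WQ is perpendicular to QU, so QU runs at -73.1°; with |QU| = 23.0, U = (2.70, -14.3). QU is perpendicular to UD, so UD runs at 16.9°; with |UD| = 30.0, D = (31.4, -5.54). Then |CD| = |D − C| = 31.9.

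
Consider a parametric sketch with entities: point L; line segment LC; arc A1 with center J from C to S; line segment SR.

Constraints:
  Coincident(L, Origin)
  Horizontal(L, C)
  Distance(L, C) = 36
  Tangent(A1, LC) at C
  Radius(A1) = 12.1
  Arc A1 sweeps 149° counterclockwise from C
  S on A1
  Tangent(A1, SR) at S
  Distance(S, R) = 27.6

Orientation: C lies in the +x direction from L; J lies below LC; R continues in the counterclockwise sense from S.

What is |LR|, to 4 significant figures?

64.81

On A1, C sits at bearing 90° from J; a 149° counterclockwise sweep puts S at bearing 239°, so S = J + 12.1·(cos 239°, sin 239°) = (29.77, -22.47). Tangency of A1 to SR means the radius JS is perpendicular to SR, so SR runs along (−sin 239°, cos 239°); with |SR| = 27.6, R = (53.43, -36.69). Then |LR| = |R − L| = 64.81.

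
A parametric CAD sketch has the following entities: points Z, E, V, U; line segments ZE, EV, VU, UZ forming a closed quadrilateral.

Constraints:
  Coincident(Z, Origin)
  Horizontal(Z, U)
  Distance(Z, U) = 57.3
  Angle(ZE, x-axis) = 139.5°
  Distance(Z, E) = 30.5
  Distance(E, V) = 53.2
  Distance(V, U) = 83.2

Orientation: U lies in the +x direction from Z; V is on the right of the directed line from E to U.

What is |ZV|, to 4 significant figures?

38.26

Z is at the origin; Z and U share the same y with |ZU| = 57.3 and U in +x, so U = (57.3, 0). ZE runs at 139.5° with |ZE| = 30.5, so E = (-23.19, 19.81). V is determined by |EV| = 53.2 and |VU| = 83.2 together: it lies at the intersection of circle(E, 53.2) and circle(U, 83.2). With |EU| = 82.89, the foot of the radical line on EU is 16.76 from E and the perpendicular offset is √(53.2² − 16.76²) = 50.49. Taking the right-of-EU solution: V = (-18.98, -33.22).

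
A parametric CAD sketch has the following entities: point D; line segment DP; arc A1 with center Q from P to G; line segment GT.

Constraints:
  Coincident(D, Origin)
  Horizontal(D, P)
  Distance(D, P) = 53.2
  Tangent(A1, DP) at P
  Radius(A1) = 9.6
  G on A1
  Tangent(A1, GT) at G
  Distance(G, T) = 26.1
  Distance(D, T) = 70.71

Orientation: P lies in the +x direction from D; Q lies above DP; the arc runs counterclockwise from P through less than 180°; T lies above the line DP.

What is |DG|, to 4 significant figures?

63.62

Checks: ∠(QP, PD) = 90.00° ✓; |QG| = 9.600 ✓; ∠(QG, GT) = 90.00° ✓; |GT| = 26.10 ✓; |DT| = 70.71 ✓.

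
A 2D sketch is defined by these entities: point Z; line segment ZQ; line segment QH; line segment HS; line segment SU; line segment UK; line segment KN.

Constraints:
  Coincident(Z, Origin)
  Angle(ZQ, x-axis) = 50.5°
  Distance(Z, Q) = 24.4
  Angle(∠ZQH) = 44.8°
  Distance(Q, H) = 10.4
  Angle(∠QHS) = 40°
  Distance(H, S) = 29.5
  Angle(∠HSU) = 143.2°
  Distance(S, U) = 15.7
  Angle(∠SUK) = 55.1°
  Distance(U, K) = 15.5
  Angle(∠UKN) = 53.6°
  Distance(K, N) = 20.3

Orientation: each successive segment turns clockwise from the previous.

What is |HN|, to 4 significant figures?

34.03

Z is at the origin; ZQ runs at 50.5° with length 24.4, so Q = (15.52, 18.83). ∠ZQH = 44.8° gives QH at -84.70° from the x-axis; with |QH| = 10.4, H = (16.48, 8.472). ∠QHS = 40.0° gives HS at 135.3° from the x-axis; with |HS| = 29.5, S = (-4.488, 29.22). ∠HSU = 143.2° gives SU at 98.50° from the x-axis; with |SU| = 15.7, U = (-6.808, 44.75). ∠SUK = 55.1° gives UK at -26.40° from the x-axis; with |UK| = 15.5, K = (7.075, 37.86). ∠UKN = 53.6° gives KN at -152.8° from the x-axis; with |KN| = 20.3, N = (-10.98, 28.58). Then |HN| = |N − H| = 34.03.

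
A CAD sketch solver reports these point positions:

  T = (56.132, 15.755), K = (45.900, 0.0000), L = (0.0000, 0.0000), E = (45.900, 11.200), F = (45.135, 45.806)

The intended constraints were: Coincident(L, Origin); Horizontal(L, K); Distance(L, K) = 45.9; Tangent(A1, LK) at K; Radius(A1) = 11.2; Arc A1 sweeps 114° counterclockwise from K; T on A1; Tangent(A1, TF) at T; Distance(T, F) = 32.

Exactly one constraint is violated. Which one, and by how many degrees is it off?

Tangent(A1, TF) at T — off by 3.90°.

L = (0.00, 0.00) ✓; L.y = 0.00, K.y = 0.00 ✓; |LK| = 45.90 ✓; ∠(EK, KL) = 90.00° ✓; |EK| = 11.20 ✓; bearing(E→T) − bearing(E→K) = 114.0° ✓; |ET| = 11.20 ✓; ∠(ET, TF) = 93.90° ✗; |TF| = 32.00 ✓.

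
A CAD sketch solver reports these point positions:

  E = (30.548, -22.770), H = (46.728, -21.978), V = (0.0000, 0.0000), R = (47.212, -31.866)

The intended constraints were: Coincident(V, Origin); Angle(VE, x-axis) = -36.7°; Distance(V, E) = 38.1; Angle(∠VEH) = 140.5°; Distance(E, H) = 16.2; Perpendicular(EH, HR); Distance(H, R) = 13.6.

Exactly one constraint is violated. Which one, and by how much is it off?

Distance(H, R) = 13.6 — off by 3.70.

V = (0.00, 0.00) ✓; VE at -36.70° ✓; |VE| = 38.10 ✓; ∠VEH = 140.5° ✓; |EH| = 16.20 ✓; ∠(EH, HR) = 90.00° ✓; |HR| = 9.900 ✗.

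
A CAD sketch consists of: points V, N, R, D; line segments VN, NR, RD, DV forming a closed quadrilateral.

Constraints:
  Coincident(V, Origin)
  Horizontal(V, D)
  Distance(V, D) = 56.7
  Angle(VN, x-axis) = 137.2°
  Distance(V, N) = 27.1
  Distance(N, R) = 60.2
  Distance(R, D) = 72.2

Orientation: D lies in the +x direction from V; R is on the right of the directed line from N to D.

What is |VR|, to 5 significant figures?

39.740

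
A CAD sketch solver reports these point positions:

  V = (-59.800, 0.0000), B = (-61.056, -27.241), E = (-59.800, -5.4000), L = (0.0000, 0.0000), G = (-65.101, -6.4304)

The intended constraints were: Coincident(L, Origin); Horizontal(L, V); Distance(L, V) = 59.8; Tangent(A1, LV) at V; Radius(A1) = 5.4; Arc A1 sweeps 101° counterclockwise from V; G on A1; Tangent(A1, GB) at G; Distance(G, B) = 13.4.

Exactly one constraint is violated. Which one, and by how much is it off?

Distance(G, B) = 13.4 — off by 7.80.

L = (0.00, 0.00) ✓; L.y = 0.00, V.y = 0.00 ✓; |LV| = 59.80 ✓; ∠(EV, VL) = 90.00° ✓; |EV| = 5.400 ✓; bearing(E→G) − bearing(E→V) = 101.0° ✓; |EG| = 5.400 ✓; ∠(EG, GB) = 90.00° ✓; |GB| = 21.20 ✗.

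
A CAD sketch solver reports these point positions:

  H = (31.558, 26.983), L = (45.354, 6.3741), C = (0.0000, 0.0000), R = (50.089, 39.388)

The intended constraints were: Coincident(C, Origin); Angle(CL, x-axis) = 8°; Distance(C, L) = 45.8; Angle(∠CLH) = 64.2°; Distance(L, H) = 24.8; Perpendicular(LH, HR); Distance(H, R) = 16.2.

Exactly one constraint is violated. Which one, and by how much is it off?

Distance(H, R) = 16.2 — off by 6.10.

C = (0.00, 0.00) ✓; CL at 8.000° ✓; |CL| = 45.80 ✓; ∠CLH = 64.20° ✓; |LH| = 24.80 ✓; ∠(LH, HR) = 90.00° ✓; |HR| = 22.30 ✗.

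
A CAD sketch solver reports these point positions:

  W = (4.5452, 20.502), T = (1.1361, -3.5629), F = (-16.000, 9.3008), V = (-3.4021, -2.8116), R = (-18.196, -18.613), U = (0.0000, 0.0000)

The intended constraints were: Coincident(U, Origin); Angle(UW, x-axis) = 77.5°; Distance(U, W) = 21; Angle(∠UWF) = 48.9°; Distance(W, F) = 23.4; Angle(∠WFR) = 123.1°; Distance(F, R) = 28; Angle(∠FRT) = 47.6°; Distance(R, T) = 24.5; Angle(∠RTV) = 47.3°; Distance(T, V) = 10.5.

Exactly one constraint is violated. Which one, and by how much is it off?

Distance(T, V) = 10.5 — off by 5.90.

U = (0.00, 0.00) ✓; UW at 77.50° ✓; |UW| = 21.00 ✓; ∠UWF = 48.90° ✓; |WF| = 23.40 ✓; ∠WFR = 123.1° ✓; |FR| = 28.00 ✓; ∠FRT = 47.60° ✓; |RT| = 24.50 ✓; ∠RTV = 47.30° ✓; |TV| = 4.600 ✗.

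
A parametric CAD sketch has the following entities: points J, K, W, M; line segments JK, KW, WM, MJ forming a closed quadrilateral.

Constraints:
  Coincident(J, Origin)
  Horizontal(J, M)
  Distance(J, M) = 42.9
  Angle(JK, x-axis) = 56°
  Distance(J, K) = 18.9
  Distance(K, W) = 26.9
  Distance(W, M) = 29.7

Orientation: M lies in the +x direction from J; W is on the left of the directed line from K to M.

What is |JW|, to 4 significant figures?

44.51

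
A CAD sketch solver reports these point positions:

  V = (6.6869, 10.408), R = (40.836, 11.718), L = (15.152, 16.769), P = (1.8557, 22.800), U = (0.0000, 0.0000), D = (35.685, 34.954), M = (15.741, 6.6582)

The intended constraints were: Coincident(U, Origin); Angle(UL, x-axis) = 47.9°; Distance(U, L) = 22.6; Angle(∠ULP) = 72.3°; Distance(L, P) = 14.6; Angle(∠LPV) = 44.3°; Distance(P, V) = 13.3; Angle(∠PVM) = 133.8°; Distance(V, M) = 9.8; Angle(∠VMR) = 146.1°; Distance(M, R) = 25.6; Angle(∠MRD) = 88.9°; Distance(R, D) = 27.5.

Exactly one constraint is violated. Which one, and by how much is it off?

Distance(R, D) = 27.5 — off by 3.70.

U = (0.00, 0.00) ✓; UL at 47.90° ✓; |UL| = 22.60 ✓; ∠ULP = 72.30° ✓; |LP| = 14.60 ✓; ∠LPV = 44.30° ✓; |PV| = 13.30 ✓; ∠PVM = 133.8° ✓; |VM| = 9.800 ✓; ∠VMR = 146.1° ✓; |MR| = 25.60 ✓; ∠MRD = 88.90° ✓; |RD| = 23.80 ✗.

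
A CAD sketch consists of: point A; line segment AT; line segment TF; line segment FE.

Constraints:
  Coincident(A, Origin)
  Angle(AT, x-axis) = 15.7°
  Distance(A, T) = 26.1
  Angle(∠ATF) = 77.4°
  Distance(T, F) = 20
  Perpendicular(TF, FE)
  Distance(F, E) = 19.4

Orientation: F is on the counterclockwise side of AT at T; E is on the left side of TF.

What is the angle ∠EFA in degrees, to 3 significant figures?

29.3°

A is at the origin; AT runs at 15.7° with length 26.1, so T = 26.1·(cos 15.7°, sin 15.7°) = (25.1, 7.06). ∠ATF = 77.4°, so TF runs at 15.7° + (180° − 77.4°) = 118° from the x-axis; with |TF| = 20.0, F = T + 20.0·(cos 118°, sin 118°) = (15.6, 24.7). TF is perpendicular to FE; with |FE| = 19.4 on the left of TF, E = F + 19.4·(-0.880, -0.474) = (-1.44, 15.5). Then cos ∠EFA = FE·FA / (|FE||FA|), giving 29.3°.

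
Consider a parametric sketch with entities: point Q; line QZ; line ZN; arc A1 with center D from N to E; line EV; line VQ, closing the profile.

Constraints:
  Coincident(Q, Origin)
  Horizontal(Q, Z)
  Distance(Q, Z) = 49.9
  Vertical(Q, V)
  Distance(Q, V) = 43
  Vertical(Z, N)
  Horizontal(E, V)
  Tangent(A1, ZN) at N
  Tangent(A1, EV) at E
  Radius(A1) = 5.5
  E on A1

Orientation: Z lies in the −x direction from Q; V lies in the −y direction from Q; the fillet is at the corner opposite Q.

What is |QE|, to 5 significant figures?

61.809

The virtual corner opposite Q is at (-49.900, -43.000). The tangent condition forces DN to be normal to ZN and A1 meets EV tangentially, so DE is at right angles to EV, with radius 5.5, so the center D sits 5.5 in from both sides at D = (-44.400, -37.500). That places the tangent points at N = (-49.900, -37.500) on ZN and E = (-44.400, -43.000) on EV. Then |QE| = |E − Q| = 61.809.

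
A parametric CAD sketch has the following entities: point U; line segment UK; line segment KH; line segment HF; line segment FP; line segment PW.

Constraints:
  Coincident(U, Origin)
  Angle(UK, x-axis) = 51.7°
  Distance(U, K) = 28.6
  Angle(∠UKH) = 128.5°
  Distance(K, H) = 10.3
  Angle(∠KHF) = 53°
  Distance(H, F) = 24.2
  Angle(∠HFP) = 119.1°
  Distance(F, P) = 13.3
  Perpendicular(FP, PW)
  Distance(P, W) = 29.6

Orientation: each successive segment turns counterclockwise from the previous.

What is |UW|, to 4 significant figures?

34.49

U is at the origin; UK runs at 51.7° with length 28.6, so K = (17.73, 22.44). ∠UKH = 128.5° gives KH at 103.2° from the x-axis; with |KH| = 10.3, H = (15.37, 32.47). ∠KHF = 53.0° gives HF at -129.8° from the x-axis; with |HF| = 24.2, F = (-0.1170, 13.88). ∠HFP = 119.1° gives FP at -68.90° from the x-axis; with |FP| = 13.3, P = (4.671, 1.472). FP is perpendicular to PW, so PW runs at 21.10°; with |PW| = 29.6, W = (32.29, 12.13). Then |UW| = |W − U| = 34.49.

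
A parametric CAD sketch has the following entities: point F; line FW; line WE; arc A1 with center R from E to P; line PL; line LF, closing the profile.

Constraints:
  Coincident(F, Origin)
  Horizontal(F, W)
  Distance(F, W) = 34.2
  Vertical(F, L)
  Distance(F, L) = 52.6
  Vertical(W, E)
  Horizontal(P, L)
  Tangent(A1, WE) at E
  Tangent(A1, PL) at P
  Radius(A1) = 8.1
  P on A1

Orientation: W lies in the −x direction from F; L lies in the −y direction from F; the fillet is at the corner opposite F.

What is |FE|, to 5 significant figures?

56.124

F is at the origin; F and W share the same y with |FW| = 34.2 and W on the −x side, so W = (-34.200, 0.0000). F and L share the same x with |FL| = 52.6 and L on the −y side, so L = (0.0000, -52.600). The virtual corner opposite F is at (-34.200, -52.600). The tangent condition forces RE to be normal to WE and A1 meets PL tangentially, so RP is at right angles to PL, with radius 8.1, so the center R sits 8.1 in from both sides at R = (-26.100, -44.500). That places the tangent points at E = (-34.200, -44.500) on WE and P = (-26.100, -52.600) on PL. Then |FE| = |E − F| = 56.124.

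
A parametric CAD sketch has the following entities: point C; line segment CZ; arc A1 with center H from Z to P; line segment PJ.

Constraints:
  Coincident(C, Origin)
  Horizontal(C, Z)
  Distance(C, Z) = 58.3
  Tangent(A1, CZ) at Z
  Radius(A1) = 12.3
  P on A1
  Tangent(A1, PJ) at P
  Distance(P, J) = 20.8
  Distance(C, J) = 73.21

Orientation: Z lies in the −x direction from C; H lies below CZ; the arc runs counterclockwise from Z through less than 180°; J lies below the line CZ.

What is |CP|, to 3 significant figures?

71.8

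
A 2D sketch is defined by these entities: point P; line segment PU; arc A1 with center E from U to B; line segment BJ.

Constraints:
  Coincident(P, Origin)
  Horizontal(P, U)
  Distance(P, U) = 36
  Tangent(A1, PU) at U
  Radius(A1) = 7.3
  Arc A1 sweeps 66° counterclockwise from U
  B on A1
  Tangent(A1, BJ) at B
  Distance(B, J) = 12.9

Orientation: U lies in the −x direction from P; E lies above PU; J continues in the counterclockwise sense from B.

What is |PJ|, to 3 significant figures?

29.0

P is at the origin; P and U share the same y with |PU| = 36.0 and U on the −x side, so U = (-36.0, 0.00). Since A1 is tangent to PU there, EU ⟂ PU, so E = U + (0, 7.3) = (-36.0, 7.30). On A1, U sits at bearing -90° from E; a 66° counterclockwise sweep puts B at bearing -24°, so B = E + 7.3·(cos -24°, sin -24°) = (-29.3, 4.33). Tangency of A1 to BJ means the radius EB is perpendicular to BJ, so BJ runs along (−sin -24°, cos -24°); with |BJ| = 12.9, J = (-24.1, 16.1). Then |PJ| = |J − P| = 29.0.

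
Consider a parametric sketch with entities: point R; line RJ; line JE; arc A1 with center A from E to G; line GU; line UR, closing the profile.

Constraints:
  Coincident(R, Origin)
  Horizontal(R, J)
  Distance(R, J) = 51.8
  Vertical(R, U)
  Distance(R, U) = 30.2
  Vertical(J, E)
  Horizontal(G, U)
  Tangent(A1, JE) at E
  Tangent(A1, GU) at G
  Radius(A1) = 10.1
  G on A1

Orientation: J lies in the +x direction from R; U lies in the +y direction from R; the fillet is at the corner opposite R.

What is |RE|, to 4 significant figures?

55.56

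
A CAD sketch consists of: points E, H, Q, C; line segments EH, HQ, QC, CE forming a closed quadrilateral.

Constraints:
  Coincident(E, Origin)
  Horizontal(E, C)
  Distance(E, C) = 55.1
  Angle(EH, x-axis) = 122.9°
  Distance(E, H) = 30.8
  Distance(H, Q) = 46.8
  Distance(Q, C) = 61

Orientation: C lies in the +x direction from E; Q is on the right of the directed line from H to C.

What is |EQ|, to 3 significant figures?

19.1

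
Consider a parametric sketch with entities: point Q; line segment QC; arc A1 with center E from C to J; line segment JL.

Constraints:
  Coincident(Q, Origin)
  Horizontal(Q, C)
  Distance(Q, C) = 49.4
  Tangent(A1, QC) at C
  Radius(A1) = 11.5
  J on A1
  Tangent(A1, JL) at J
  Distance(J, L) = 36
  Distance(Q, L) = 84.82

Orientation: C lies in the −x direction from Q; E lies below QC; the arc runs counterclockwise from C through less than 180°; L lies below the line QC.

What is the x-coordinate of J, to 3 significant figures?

-59.8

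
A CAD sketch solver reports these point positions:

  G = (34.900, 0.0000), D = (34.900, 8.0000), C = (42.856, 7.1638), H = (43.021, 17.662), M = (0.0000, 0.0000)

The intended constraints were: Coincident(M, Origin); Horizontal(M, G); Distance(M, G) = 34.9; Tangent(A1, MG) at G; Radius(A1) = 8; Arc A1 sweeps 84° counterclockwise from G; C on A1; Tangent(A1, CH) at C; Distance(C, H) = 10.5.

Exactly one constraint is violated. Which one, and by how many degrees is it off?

Tangent(A1, CH) at C — off by 5.10°.

M = (0.00, 0.00) ✓; M.y = 0.00, G.y = 0.00 ✓; |MG| = 34.90 ✓; ∠(DG, GM) = 90.00° ✓; |DG| = 8.000 ✓; bearing(D→C) − bearing(D→G) = 84.00° ✓; |DC| = 8.000 ✓; ∠(DC, CH) = 84.90° ✗; |CH| = 10.50 ✓.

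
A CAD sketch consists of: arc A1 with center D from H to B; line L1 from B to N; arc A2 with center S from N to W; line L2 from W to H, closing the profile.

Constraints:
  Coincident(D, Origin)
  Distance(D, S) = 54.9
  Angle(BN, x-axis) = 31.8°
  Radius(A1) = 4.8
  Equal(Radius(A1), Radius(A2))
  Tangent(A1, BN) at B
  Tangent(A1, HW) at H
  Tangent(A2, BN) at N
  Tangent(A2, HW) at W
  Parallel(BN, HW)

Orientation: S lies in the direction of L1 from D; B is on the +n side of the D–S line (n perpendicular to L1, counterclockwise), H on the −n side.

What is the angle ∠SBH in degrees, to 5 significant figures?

85.003°

The slot axis is L1's direction at 31.8°, so u = (cos 31.8°, sin 31.8°) = (0.84989, 0.52696) and n = (−sin 31.8°, cos 31.8°) = (-0.52696, 0.84989). D is at the origin and S lies 54.9 along u from D, so S = 54.9·u = (46.659, 28.930). Tangency of A1 to both parallel lines with radius 4.8 puts B and H at D ± 4.8·n: B = (-2.5294, 4.0795), H = (2.5294, -4.0795). Then cos ∠SBH = BS·BH / (|BS||BH|), giving 85.003°.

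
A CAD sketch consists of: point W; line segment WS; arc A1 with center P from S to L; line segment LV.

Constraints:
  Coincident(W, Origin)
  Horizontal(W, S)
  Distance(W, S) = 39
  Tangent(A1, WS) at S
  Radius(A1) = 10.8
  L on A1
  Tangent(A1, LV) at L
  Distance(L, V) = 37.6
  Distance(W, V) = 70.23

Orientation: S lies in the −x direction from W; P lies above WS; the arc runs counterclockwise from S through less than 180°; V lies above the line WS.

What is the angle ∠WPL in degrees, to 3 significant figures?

49.9°

Checks: |PL| = 10.80 ✓; ∠(PL, LV) = 90.00° ✓; |LV| = 37.60 ✓; |WV| = 70.23 ✓.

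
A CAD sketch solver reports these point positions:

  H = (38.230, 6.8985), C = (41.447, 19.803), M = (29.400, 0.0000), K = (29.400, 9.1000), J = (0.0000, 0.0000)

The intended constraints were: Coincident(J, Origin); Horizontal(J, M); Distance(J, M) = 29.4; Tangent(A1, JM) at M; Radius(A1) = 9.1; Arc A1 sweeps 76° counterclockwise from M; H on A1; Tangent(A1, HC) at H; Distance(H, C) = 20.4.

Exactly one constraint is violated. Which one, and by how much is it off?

Distance(H, C) = 20.4 — off by 7.10.

J = (0.00, 0.00) ✓; J.y = 0.00, M.y = 0.00 ✓; |JM| = 29.40 ✓; ∠(KM, MJ) = 90.00° ✓; |KM| = 9.100 ✓; bearing(K→H) − bearing(K→M) = 76.00° ✓; |KH| = 9.100 ✓; ∠(KH, HC) = 90.00° ✓; |HC| = 13.30 ✗.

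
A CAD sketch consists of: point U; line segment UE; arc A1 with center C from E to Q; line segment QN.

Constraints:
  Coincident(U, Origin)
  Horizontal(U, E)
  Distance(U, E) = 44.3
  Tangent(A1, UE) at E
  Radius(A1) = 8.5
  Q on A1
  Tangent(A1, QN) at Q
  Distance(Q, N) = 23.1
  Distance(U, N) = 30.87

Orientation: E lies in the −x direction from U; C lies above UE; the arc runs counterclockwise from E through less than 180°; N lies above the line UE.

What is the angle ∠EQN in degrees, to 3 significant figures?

155°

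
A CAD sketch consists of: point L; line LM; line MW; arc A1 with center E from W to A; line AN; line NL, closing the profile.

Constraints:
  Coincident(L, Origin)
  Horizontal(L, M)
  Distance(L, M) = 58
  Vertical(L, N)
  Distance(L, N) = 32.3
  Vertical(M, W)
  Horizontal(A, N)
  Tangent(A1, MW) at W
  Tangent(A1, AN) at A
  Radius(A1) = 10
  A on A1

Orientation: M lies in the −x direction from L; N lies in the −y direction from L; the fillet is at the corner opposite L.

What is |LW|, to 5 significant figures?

62.139

L is at the origin; L and M share the same y with |LM| = 58.0 and M on the −x side, so M = (-58.000, 0.0000). LN is vertical with |LN| = 32.3 and N on the −y side, so N = (0.0000, -32.300). The virtual corner opposite L is at (-58.000, -32.300). Since A1 is tangent to MW there, EW ⟂ MW and A1 meets AN tangentially, so EA is at right angles to AN, with radius 10.0, so the center E sits 10.0 in from both sides at E = (-48.000, -22.300). That places the tangent points at W = (-58.000, -22.300) on MW and A = (-48.000, -32.300) on AN. Then |LW| = |W − L| = 62.139.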